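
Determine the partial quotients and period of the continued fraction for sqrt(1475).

[38; (2, 2, 6, 1, 1, 2, 1, 1, 6, 2, 2, 76)]

Write x_i = (sqrt(1475) + m_i)/d_i with (m_0, d_0) = (0, 1). a_0 = floor(sqrt(1475)) = 38, since 38^2 = 1444 <= 1475 < 1521 = 39^2.
Iterate m_{i+1} = d_i*a_i - m_i, d_{i+1} = (1475 - m_{i+1}^2)/d_i, a_{i+1} = floor((a_0 + m_{i+1})/d_{i+1}):
  m_1 = 1*38 - 0 = 38, d_1 = (1475 - 38^2)/1 = 31/1 = 31, a_1 = floor((38 + 38)/31) = 2.
  m_2 = 31*2 - 38 = 24, d_2 = (1475 - 24^2)/31 = 899/31 = 29, a_2 = floor((38 + 24)/29) = 2.
  m_3 = 29*2 - 24 = 34, d_3 = (1475 - 34^2)/29 = 319/29 = 11, a_3 = floor((38 + 34)/11) = 6.
  m_4 = 11*6 - 34 = 32, d_4 = (1475 - 32^2)/11 = 451/11 = 41, a_4 = floor((38 + 32)/41) = 1.
  m_5 = 41*1 - 32 = 9, d_5 = (1475 - 9^2)/41 = 1394/41 = 34, a_5 = floor((38 + 9)/34) = 1.
  m_6 = 34*1 - 9 = 25, d_6 = (1475 - 25^2)/34 = 850/34 = 25, a_6 = floor((38 + 25)/25) = 2.
  m_7 = 25*2 - 25 = 25, d_7 = (1475 - 25^2)/25 = 850/25 = 34, a_7 = floor((38 + 25)/34) = 1.
  m_8 = 34*1 - 25 = 9, d_8 = (1475 - 9^2)/34 = 1394/34 = 41, a_8 = floor((38 + 9)/41) = 1.
  m_9 = 41*1 - 9 = 32, d_9 = (1475 - 32^2)/41 = 451/41 = 11, a_9 = floor((38 + 32)/11) = 6.
  m_10 = 11*6 - 32 = 34, d_10 = (1475 - 34^2)/11 = 319/11 = 29, a_10 = floor((38 + 34)/29) = 2.
  m_11 = 29*2 - 34 = 24, d_11 = (1475 - 24^2)/29 = 899/29 = 31, a_11 = floor((38 + 24)/31) = 2.
  m_12 = 31*2 - 24 = 38, d_12 = (1475 - 38^2)/31 = 31/31 = 1, a_12 = floor((38 + 38)/1) = 76.
  m_13 = 1*76 - 38 = 38, d_13 = (1475 - 38^2)/1 = 31/1 = 31: (m_13, d_13) = (m_1, d_1) = (38, 31), so from here the quotients repeat a_1, ..., a_12; the period length is 12.
Hence the expansion of sqrt(1475) is a_0 = 38 followed by the repeating block 2, 2, 6, 1, 1, 2, 1, 1, 6, 2, 2, 76 (period 12).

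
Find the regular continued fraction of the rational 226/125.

[1; 1, 4, 4, 1, 4]

Run the Euclidean algorithm on 226 and 125; the successive quotients are the partial quotients a_0, a_1, ... (each step inverts the fractional part left over by the previous one):
  226 = 1*125 + 101, so a_0 = 1.
  125 = 1*101 + 24, so a_1 = 1.
  101 = 4*24 + 5, so a_2 = 4.
  24 = 4*5 + 4, so a_3 = 4.
  5 = 1*4 + 1, so a_4 = 1.
  4 = 4*1 + 0, so a_5 = 4.
The remainder reaches 0 after 6 divisions, so the expansion has 6 partial quotients, read off in order.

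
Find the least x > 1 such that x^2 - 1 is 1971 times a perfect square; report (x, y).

(x, y) = (1620674, 36505)

First expand sqrt(1971) as a continued fraction. With x_i = (sqrt(1971) + m_i)/d_i and (m_0, d_0) = (0, 1): a_0 = floor(sqrt(1971)) = 44, since 44^2 = 1936 <= 1971 < 2025 = 45^2.
Iterate m_{i+1} = d_i*a_i - m_i, d_{i+1} = (1971 - m_{i+1}^2)/d_i, a_{i+1} = floor((a_0 + m_{i+1})/d_{i+1}):
  m_1 = 1*44 - 0 = 44, d_1 = (1971 - 44^2)/1 = 35/1 = 35, a_1 = floor((44 + 44)/35) = 2.
  m_2 = 35*2 - 44 = 26, d_2 = (1971 - 26^2)/35 = 1295/35 = 37, a_2 = floor((44 + 26)/37) = 1.
  m_3 = 37*1 - 26 = 11, d_3 = (1971 - 11^2)/37 = 1850/37 = 50, a_3 = floor((44 + 11)/50) = 1.
  m_4 = 50*1 - 11 = 39, d_4 = (1971 - 39^2)/50 = 450/50 = 9, a_4 = floor((44 + 39)/9) = 9.
  m_5 = 9*9 - 39 = 42, d_5 = (1971 - 42^2)/9 = 207/9 = 23, a_5 = floor((44 + 42)/23) = 3.
  m_6 = 23*3 - 42 = 27, d_6 = (1971 - 27^2)/23 = 1242/23 = 54, a_6 = floor((44 + 27)/54) = 1.
  m_7 = 54*1 - 27 = 27, d_7 = (1971 - 27^2)/54 = 1242/54 = 23, a_7 = floor((44 + 27)/23) = 3.
  m_8 = 23*3 - 27 = 42, d_8 = (1971 - 42^2)/23 = 207/23 = 9, a_8 = floor((44 + 42)/9) = 9.
  m_9 = 9*9 - 42 = 39, d_9 = (1971 - 39^2)/9 = 450/9 = 50, a_9 = floor((44 + 39)/50) = 1.
  m_10 = 50*1 - 39 = 11, d_10 = (1971 - 11^2)/50 = 1850/50 = 37, a_10 = floor((44 + 11)/37) = 1.
  m_11 = 37*1 - 11 = 26, d_11 = (1971 - 26^2)/37 = 1295/37 = 35, a_11 = floor((44 + 26)/35) = 2.
  m_12 = 35*2 - 26 = 44, d_12 = (1971 - 44^2)/35 = 35/35 = 1, a_12 = floor((44 + 44)/1) = 88.
  m_13 = 1*88 - 44 = 44, d_13 = (1971 - 44^2)/1 = 35/1 = 35: (m_13, d_13) = (m_1, d_1) = (44, 35), so from here the quotients repeat a_1, ..., a_12; the period length is 12.
So sqrt(1971) = [44; (2, 1, 1, 9, 3, 1, 3, 9, 1, 1, 2, 88)] with period length k = 12.
k is even, so the fundamental solution of x^2 - 1971y^2 = 1 is (p_{k-1}, q_{k-1}) = (p_11, q_11); compute convergents through index 11.
Convergents (p_i = a_i*p_{i-1} + p_{i-2}, q_i = a_i*q_{i-1} + q_{i-2} with p_{-2}=0, p_{-1}=1, q_{-2}=1, q_{-1}=0):
  i=0: a_0=44, p_0 = 44*1 + 0 = 44, q_0 = 44*0 + 1 = 1.
  i=1: a_1=2, p_1 = 2*44 + 1 = 89, q_1 = 2*1 + 0 = 2.
  i=2: a_2=1, p_2 = 1*89 + 44 = 133, q_2 = 1*2 + 1 = 3.
  i=3: a_3=1, p_3 = 1*133 + 89 = 222, q_3 = 1*3 + 2 = 5.
  i=4: a_4=9, p_4 = 9*222 + 133 = 2131, q_4 = 9*5 + 3 = 48.
  i=5: a_5=3, p_5 = 3*2131 + 222 = 6615, q_5 = 3*48 + 5 = 149.
  i=6: a_6=1, p_6 = 1*6615 + 2131 = 8746, q_6 = 1*149 + 48 = 197.
  i=7: a_7=3, p_7 = 3*8746 + 6615 = 32853, q_7 = 3*197 + 149 = 740.
  i=8: a_8=9, p_8 = 9*32853 + 8746 = 304423, q_8 = 9*740 + 197 = 6857.
  i=9: a_9=1, p_9 = 1*304423 + 32853 = 337276, q_9 = 1*6857 + 740 = 7597.
  i=10: a_10=1, p_10 = 1*337276 + 304423 = 641699, q_10 = 1*7597 + 6857 = 14454.
  i=11: a_11=2, p_11 = 2*641699 + 337276 = 1620674, q_11 = 2*14454 + 7597 = 36505.
Check: 1620674^2 - 1971*36505^2 = 2626584214276 - 2626584214275 = 1, so (x, y) = (1620674, 36505) solves the equation, and by the theorem it is the least positive solution.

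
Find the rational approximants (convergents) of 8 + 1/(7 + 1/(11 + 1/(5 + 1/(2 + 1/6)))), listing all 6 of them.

8/1, 57/7, 635/78, 3232/397, 7099/872, 45826/5629

Using the convergent recurrence p_i = a_i*p_{i-1} + p_{i-2}, q_i = a_i*q_{i-1} + q_{i-2} with p_{-2}=0, p_{-1}=1, q_{-2}=1, q_{-1}=0:
  i=0: a_0=8, p_0 = 8*1 + 0 = 8, q_0 = 8*0 + 1 = 1.
  i=1: a_1=7, p_1 = 7*8 + 1 = 57, q_1 = 7*1 + 0 = 7.
  i=2: a_2=11, p_2 = 11*57 + 8 = 635, q_2 = 11*7 + 1 = 78.
  i=3: a_3=5, p_3 = 5*635 + 57 = 3232, q_3 = 5*78 + 7 = 397.
  i=4: a_4=2, p_4 = 2*3232 + 635 = 7099, q_4 = 2*397 + 78 = 872.
  i=5: a_5=6, p_5 = 6*7099 + 3232 = 45826, q_5 = 6*872 + 397 = 5629.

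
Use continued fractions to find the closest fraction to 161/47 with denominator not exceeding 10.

Expand x = 161/47 as a continued fraction with the Euclidean algorithm:
  161 = 3*47 + 20, so a_0 = 3.
  47 = 2*20 + 7, so a_1 = 2.
  20 = 2*7 + 6, so a_2 = 2.
  7 = 1*6 + 1, so a_3 = 1.
  6 = 6*1 + 0, so a_4 = 6.
so x = [3; 2, 2, 1, 6].
Convergents (p_i = a_i*p_{i-1} + p_{i-2}, q_i = a_i*q_{i-1} + q_{i-2} with p_{-2}=0, p_{-1}=1, q_{-2}=1, q_{-1}=0), until the denominator exceeds 10:
  i=0: a_0=3, p_0 = 3*1 + 0 = 3, q_0 = 3*0 + 1 = 1.
  i=1: a_1=2, p_1 = 2*3 + 1 = 7, q_1 = 2*1 + 0 = 2.
  i=2: a_2=2, p_2 = 2*7 + 3 = 17, q_2 = 2*2 + 1 = 5.
  i=3: a_3=1, p_3 = 1*17 + 7 = 24, q_3 = 1*5 + 2 = 7.
  i=4: a_4=6, p_4 = 6*24 + 17 = 161, q_4 = 6*7 + 5 = 47.
q_4 = 47 > 10, so the last convergent with denominator <= 10 is p_3/q_3 = 24/7.
The closest fraction with denominator <= 10 is either p_3/q_3 or the intermediate fraction (k*p_3 + p_2)/(k*q_3 + q_2) with the largest k >= 1 whose denominator stays <= 10; these approach x as k grows, and every other convergent or intermediate fraction in range is farther away.
Largest k: floor((10 - q_2)/q_3) = floor((10 - 5)/7) = 0.
Since k = 0, no intermediate fraction beyond p_3/q_3 has denominator <= 10, so the convergent 24/7 is the closest (its error is |161*7 - 24*47|/(47*7) = 1/329).

24/7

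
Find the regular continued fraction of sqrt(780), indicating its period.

Write x_i = (sqrt(780) + m_i)/d_i with (m_0, d_0) = (0, 1). a_0 = floor(sqrt(780)) = 27, since 27^2 = 729 <= 780 < 784 = 28^2.
Iterate m_{i+1} = d_i*a_i - m_i, d_{i+1} = (780 - m_{i+1}^2)/d_i, a_{i+1} = floor((a_0 + m_{i+1})/d_{i+1}):
  m_1 = 1*27 - 0 = 27, d_1 = (780 - 27^2)/1 = 51/1 = 51, a_1 = floor((27 + 27)/51) = 1.
  m_2 = 51*1 - 27 = 24, d_2 = (780 - 24^2)/51 = 204/51 = 4, a_2 = floor((27 + 24)/4) = 12.
  m_3 = 4*12 - 24 = 24, d_3 = (780 - 24^2)/4 = 204/4 = 51, a_3 = floor((27 + 24)/51) = 1.
  m_4 = 51*1 - 24 = 27, d_4 = (780 - 27^2)/51 = 51/51 = 1, a_4 = floor((27 + 27)/1) = 54.
  m_5 = 1*54 - 27 = 27, d_5 = (780 - 27^2)/1 = 51/1 = 51: (m_5, d_5) = (m_1, d_1) = (27, 51), so from here the quotients repeat a_1, ..., a_4; the period length is 4.
Hence the expansion of sqrt(780) is a_0 = 27 followed by the repeating block 1, 12, 1, 54 (period 4).

[27; (1, 12, 1, 54)]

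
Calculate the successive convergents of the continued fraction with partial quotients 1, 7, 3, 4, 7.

1/1, 8/7, 25/22, 108/95, 781/687

Using the convergent recurrence p_i = a_i*p_{i-1} + p_{i-2}, q_i = a_i*q_{i-1} + q_{i-2} with p_{-2}=0, p_{-1}=1, q_{-2}=1, q_{-1}=0:
  i=0: a_0=1, p_0 = 1*1 + 0 = 1, q_0 = 1*0 + 1 = 1.
  i=1: a_1=7, p_1 = 7*1 + 1 = 8, q_1 = 7*1 + 0 = 7.
  i=2: a_2=3, p_2 = 3*8 + 1 = 25, q_2 = 3*7 + 1 = 22.
  i=3: a_3=4, p_3 = 4*25 + 8 = 108, q_3 = 4*22 + 7 = 95.
  i=4: a_4=7, p_4 = 7*108 + 25 = 781, q_4 = 7*95 + 22 = 687.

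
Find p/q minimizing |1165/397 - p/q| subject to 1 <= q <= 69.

179/61

Expand x = 1165/397 as a continued fraction with the Euclidean algorithm:
  1165 = 2*397 + 371, so a_0 = 2.
  397 = 1*371 + 26, so a_1 = 1.
  371 = 14*26 + 7, so a_2 = 14.
  26 = 3*7 + 5, so a_3 = 3.
  7 = 1*5 + 2, so a_4 = 1.
  5 = 2*2 + 1, so a_5 = 2.
  2 = 2*1 + 0, so a_6 = 2.
so x = [2; 1, 14, 3, 1, 2, 2].
Convergents (p_i = a_i*p_{i-1} + p_{i-2}, q_i = a_i*q_{i-1} + q_{i-2} with p_{-2}=0, p_{-1}=1, q_{-2}=1, q_{-1}=0), until the denominator exceeds 69:
  i=0: a_0=2, p_0 = 2*1 + 0 = 2, q_0 = 2*0 + 1 = 1.
  i=1: a_1=1, p_1 = 1*2 + 1 = 3, q_1 = 1*1 + 0 = 1.
  i=2: a_2=14, p_2 = 14*3 + 2 = 44, q_2 = 14*1 + 1 = 15.
  i=3: a_3=3, p_3 = 3*44 + 3 = 135, q_3 = 3*15 + 1 = 46.
  i=4: a_4=1, p_4 = 1*135 + 44 = 179, q_4 = 1*46 + 15 = 61.
  i=5: a_5=2, p_5 = 2*179 + 135 = 493, q_5 = 2*61 + 46 = 168.
q_5 = 168 > 69, so the last convergent with denominator <= 69 is p_4/q_4 = 179/61.
The closest fraction with denominator <= 69 is either p_4/q_4 or the intermediate fraction (k*p_4 + p_3)/(k*q_4 + q_3) with the largest k >= 1 whose denominator stays <= 69; these approach x as k grows, and every other convergent or intermediate fraction in range is farther away.
Largest k: floor((69 - q_3)/q_4) = floor((69 - 46)/61) = 0.
Since k = 0, no intermediate fraction beyond p_4/q_4 has denominator <= 69, so the convergent 179/61 is the closest (its error is |1165*61 - 179*397|/(397*61) = 2/24217).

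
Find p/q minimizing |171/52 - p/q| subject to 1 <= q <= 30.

Expand x = 171/52 as a continued fraction with the Euclidean algorithm:
  171 = 3*52 + 15, so a_0 = 3.
  52 = 3*15 + 7, so a_1 = 3.
  15 = 2*7 + 1, so a_2 = 2.
  7 = 7*1 + 0, so a_3 = 7.
so x = [3; 3, 2, 7].
Convergents (p_i = a_i*p_{i-1} + p_{i-2}, q_i = a_i*q_{i-1} + q_{i-2} with p_{-2}=0, p_{-1}=1, q_{-2}=1, q_{-1}=0), until the denominator exceeds 30:
  i=0: a_0=3, p_0 = 3*1 + 0 = 3, q_0 = 3*0 + 1 = 1.
  i=1: a_1=3, p_1 = 3*3 + 1 = 10, q_1 = 3*1 + 0 = 3.
  i=2: a_2=2, p_2 = 2*10 + 3 = 23, q_2 = 2*3 + 1 = 7.
  i=3: a_3=7, p_3 = 7*23 + 10 = 171, q_3 = 7*7 + 3 = 52.
q_3 = 52 > 30, so the last convergent with denominator <= 30 is p_2/q_2 = 23/7.
The closest fraction with denominator <= 30 is either p_2/q_2 or the intermediate fraction (k*p_2 + p_1)/(k*q_2 + q_1) with the largest k >= 1 whose denominator stays <= 30; these approach x as k grows, and every other convergent or intermediate fraction in range is farther away.
Largest k: floor((30 - q_1)/q_2) = floor((30 - 3)/7) = 3.
That gives (3*23 + 10)/(3*7 + 3) = 79/24.
Compare the errors: |x - 23/7| = |171*7 - 23*52|/(52*7) = 1/364, and |x - 79/24| = |171*24 - 79*52|/(52*24) = 4/1248.
Cross-multiplying, 1*1248 = 1248 < 1456 = 4*364, so 1/364 is smaller: the convergent 23/7 is closer to x than 79/24.

23/7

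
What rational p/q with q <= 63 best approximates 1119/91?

Expand x = 1119/91 as a continued fraction with the Euclidean algorithm:
  1119 = 12*91 + 27, so a_0 = 12.
  91 = 3*27 + 10, so a_1 = 3.
  27 = 2*10 + 7, so a_2 = 2.
  10 = 1*7 + 3, so a_3 = 1.
  7 = 2*3 + 1, so a_4 = 2.
  3 = 3*1 + 0, so a_5 = 3.
so x = [12; 3, 2, 1, 2, 3].
Convergents (p_i = a_i*p_{i-1} + p_{i-2}, q_i = a_i*q_{i-1} + q_{i-2} with p_{-2}=0, p_{-1}=1, q_{-2}=1, q_{-1}=0), until the denominator exceeds 63:
  i=0: a_0=12, p_0 = 12*1 + 0 = 12, q_0 = 12*0 + 1 = 1.
  i=1: a_1=3, p_1 = 3*12 + 1 = 37, q_1 = 3*1 + 0 = 3.
  i=2: a_2=2, p_2 = 2*37 + 12 = 86, q_2 = 2*3 + 1 = 7.
  i=3: a_3=1, p_3 = 1*86 + 37 = 123, q_3 = 1*7 + 3 = 10.
  i=4: a_4=2, p_4 = 2*123 + 86 = 332, q_4 = 2*10 + 7 = 27.
  i=5: a_5=3, p_5 = 3*332 + 123 = 1119, q_5 = 3*27 + 10 = 91.
q_5 = 91 > 63, so the last convergent with denominator <= 63 is p_4/q_4 = 332/27.
The closest fraction with denominator <= 63 is either p_4/q_4 or the intermediate fraction (k*p_4 + p_3)/(k*q_4 + q_3) with the largest k >= 1 whose denominator stays <= 63; these approach x as k grows, and every other convergent or intermediate fraction in range is farther away.
Largest k: floor((63 - q_3)/q_4) = floor((63 - 10)/27) = 1.
That gives (1*332 + 123)/(1*27 + 10) = 455/37.
Compare the errors: |x - 332/27| = |1119*27 - 332*91|/(91*27) = 1/2457, and |x - 455/37| = |1119*37 - 455*91|/(91*37) = 2/3367.
Cross-multiplying, 1*3367 = 3367 < 4914 = 2*2457, so 1/2457 is smaller: the convergent 332/27 is closer to x than 455/37.

332/27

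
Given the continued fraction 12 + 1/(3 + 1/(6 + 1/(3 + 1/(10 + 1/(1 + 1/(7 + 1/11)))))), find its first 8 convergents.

Using the convergent recurrence p_i = a_i*p_{i-1} + p_{i-2}, q_i = a_i*q_{i-1} + q_{i-2} with p_{-2}=0, p_{-1}=1, q_{-2}=1, q_{-1}=0:
  i=0: a_0=12, p_0 = 12*1 + 0 = 12, q_0 = 12*0 + 1 = 1.
  i=1: a_1=3, p_1 = 3*12 + 1 = 37, q_1 = 3*1 + 0 = 3.
  i=2: a_2=6, p_2 = 6*37 + 12 = 234, q_2 = 6*3 + 1 = 19.
  i=3: a_3=3, p_3 = 3*234 + 37 = 739, q_3 = 3*19 + 3 = 60.
  i=4: a_4=10, p_4 = 10*739 + 234 = 7624, q_4 = 10*60 + 19 = 619.
  i=5: a_5=1, p_5 = 1*7624 + 739 = 8363, q_5 = 1*619 + 60 = 679.
  i=6: a_6=7, p_6 = 7*8363 + 7624 = 66165, q_6 = 7*679 + 619 = 5372.
  i=7: a_7=11, p_7 = 11*66165 + 8363 = 736178, q_7 = 11*5372 + 679 = 59771.

12/1, 37/3, 234/19, 739/60, 7624/619, 8363/679, 66165/5372, 736178/59771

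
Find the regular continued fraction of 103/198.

[0; 1, 1, 11, 1, 7]

Run the Euclidean algorithm on 103 and 198; the successive quotients are the partial quotients a_0, a_1, ... (each step inverts the fractional part left over by the previous one):
  103 = 0*198 + 103, so a_0 = 0.
  198 = 1*103 + 95, so a_1 = 1.
  103 = 1*95 + 8, so a_2 = 1.
  95 = 11*8 + 7, so a_3 = 11.
  8 = 1*7 + 1, so a_4 = 1.
  7 = 7*1 + 0, so a_5 = 7.
The remainder reaches 0 after 6 divisions, so the expansion has 6 partial quotients, read off in order.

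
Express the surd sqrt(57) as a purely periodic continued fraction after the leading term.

Write x_i = (sqrt(57) + m_i)/d_i with (m_0, d_0) = (0, 1). a_0 = floor(sqrt(57)) = 7, since 7^2 = 49 <= 57 < 64 = 8^2.
Iterate m_{i+1} = d_i*a_i - m_i, d_{i+1} = (57 - m_{i+1}^2)/d_i, a_{i+1} = floor((a_0 + m_{i+1})/d_{i+1}):
  m_1 = 1*7 - 0 = 7, d_1 = (57 - 7^2)/1 = 8/1 = 8, a_1 = floor((7 + 7)/8) = 1.
  m_2 = 8*1 - 7 = 1, d_2 = (57 - 1^2)/8 = 56/8 = 7, a_2 = floor((7 + 1)/7) = 1.
  m_3 = 7*1 - 1 = 6, d_3 = (57 - 6^2)/7 = 21/7 = 3, a_3 = floor((7 + 6)/3) = 4.
  m_4 = 3*4 - 6 = 6, d_4 = (57 - 6^2)/3 = 21/3 = 7, a_4 = floor((7 + 6)/7) = 1.
  m_5 = 7*1 - 6 = 1, d_5 = (57 - 1^2)/7 = 56/7 = 8, a_5 = floor((7 + 1)/8) = 1.
  m_6 = 8*1 - 1 = 7, d_6 = (57 - 7^2)/8 = 8/8 = 1, a_6 = floor((7 + 7)/1) = 14.
  m_7 = 1*14 - 7 = 7, d_7 = (57 - 7^2)/1 = 8/1 = 8: (m_7, d_7) = (m_1, d_1) = (7, 8), so from here the quotients repeat a_1, ..., a_6; the period length is 6.
Hence the expansion of sqrt(57) is a_0 = 7 followed by the repeating block 1, 1, 4, 1, 1, 14 (period 6).

[7; (1, 1, 4, 1, 1, 14)]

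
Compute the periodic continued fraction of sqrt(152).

Write x_i = (sqrt(152) + m_i)/d_i with (m_0, d_0) = (0, 1). a_0 = floor(sqrt(152)) = 12, since 12^2 = 144 <= 152 < 169 = 13^2.
Iterate m_{i+1} = d_i*a_i - m_i, d_{i+1} = (152 - m_{i+1}^2)/d_i, a_{i+1} = floor((a_0 + m_{i+1})/d_{i+1}):
  m_1 = 1*12 - 0 = 12, d_1 = (152 - 12^2)/1 = 8/1 = 8, a_1 = floor((12 + 12)/8) = 3.
  m_2 = 8*3 - 12 = 12, d_2 = (152 - 12^2)/8 = 8/8 = 1, a_2 = floor((12 + 12)/1) = 24.
  m_3 = 1*24 - 12 = 12, d_3 = (152 - 12^2)/1 = 8/1 = 8: (m_3, d_3) = (m_1, d_1) = (12, 8), so from here the quotients repeat a_1, a_2; the period length is 2.
Hence the expansion of sqrt(152) is a_0 = 12 followed by the repeating block 3, 24 (period 2).

[12; (3, 24)]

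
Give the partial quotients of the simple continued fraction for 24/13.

[1; 1, 5, 2]

Run the Euclidean algorithm on 24 and 13; the successive quotients are the partial quotients a_0, a_1, ... (each step inverts the fractional part left over by the previous one):
  24 = 1*13 + 11, so a_0 = 1.
  13 = 1*11 + 2, so a_1 = 1.
  11 = 5*2 + 1, so a_2 = 5.
  2 = 2*1 + 0, so a_3 = 2.
The remainder reaches 0 after 4 divisions, so the expansion has 4 partial quotients, read off in order.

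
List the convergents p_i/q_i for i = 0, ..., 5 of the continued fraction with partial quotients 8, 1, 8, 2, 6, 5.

8/1, 9/1, 80/9, 169/19, 1094/123, 5639/634

Using the convergent recurrence p_i = a_i*p_{i-1} + p_{i-2}, q_i = a_i*q_{i-1} + q_{i-2} with p_{-2}=0, p_{-1}=1, q_{-2}=1, q_{-1}=0:
  i=0: a_0=8, p_0 = 8*1 + 0 = 8, q_0 = 8*0 + 1 = 1.
  i=1: a_1=1, p_1 = 1*8 + 1 = 9, q_1 = 1*1 + 0 = 1.
  i=2: a_2=8, p_2 = 8*9 + 8 = 80, q_2 = 8*1 + 1 = 9.
  i=3: a_3=2, p_3 = 2*80 + 9 = 169, q_3 = 2*9 + 1 = 19.
  i=4: a_4=6, p_4 = 6*169 + 80 = 1094, q_4 = 6*19 + 9 = 123.
  i=5: a_5=5, p_5 = 5*1094 + 169 = 5639, q_5 = 5*123 + 19 = 634.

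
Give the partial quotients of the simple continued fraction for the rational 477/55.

Run the Euclidean algorithm on 477 and 55; the successive quotients are the partial quotients a_0, a_1, ... (each step inverts the fractional part left over by the previous one):
  477 = 8*55 + 37, so a_0 = 8.
  55 = 1*37 + 18, so a_1 = 1.
  37 = 2*18 + 1, so a_2 = 2.
  18 = 18*1 + 0, so a_3 = 18.
The remainder reaches 0 after 4 divisions, so the expansion has 4 partial quotients, read off in order.

[8; 1, 2, 18]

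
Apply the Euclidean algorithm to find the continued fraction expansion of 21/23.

[0; 1, 10, 2]

Run the Euclidean algorithm on 21 and 23; the successive quotients are the partial quotients a_0, a_1, ... (each step inverts the fractional part left over by the previous one):
  21 = 0*23 + 21, so a_0 = 0.
  23 = 1*21 + 2, so a_1 = 1.
  21 = 10*2 + 1, so a_2 = 10.
  2 = 2*1 + 0, so a_3 = 2.
The remainder reaches 0 after 4 divisions, so the expansion has 4 partial quotients, read off in order.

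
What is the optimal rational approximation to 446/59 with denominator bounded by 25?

189/25

Expand x = 446/59 as a continued fraction with the Euclidean algorithm:
  446 = 7*59 + 33, so a_0 = 7.
  59 = 1*33 + 26, so a_1 = 1.
  33 = 1*26 + 7, so a_2 = 1.
  26 = 3*7 + 5, so a_3 = 3.
  7 = 1*5 + 2, so a_4 = 1.
  5 = 2*2 + 1, so a_5 = 2.
  2 = 2*1 + 0, so a_6 = 2.
so x = [7; 1, 1, 3, 1, 2, 2].
Convergents (p_i = a_i*p_{i-1} + p_{i-2}, q_i = a_i*q_{i-1} + q_{i-2} with p_{-2}=0, p_{-1}=1, q_{-2}=1, q_{-1}=0), until the denominator exceeds 25:
  i=0: a_0=7, p_0 = 7*1 + 0 = 7, q_0 = 7*0 + 1 = 1.
  i=1: a_1=1, p_1 = 1*7 + 1 = 8, q_1 = 1*1 + 0 = 1.
  i=2: a_2=1, p_2 = 1*8 + 7 = 15, q_2 = 1*1 + 1 = 2.
  i=3: a_3=3, p_3 = 3*15 + 8 = 53, q_3 = 3*2 + 1 = 7.
  i=4: a_4=1, p_4 = 1*53 + 15 = 68, q_4 = 1*7 + 2 = 9.
  i=5: a_5=2, p_5 = 2*68 + 53 = 189, q_5 = 2*9 + 7 = 25.
  i=6: a_6=2, p_6 = 2*189 + 68 = 446, q_6 = 2*25 + 9 = 59.
q_6 = 59 > 25, so the last convergent with denominator <= 25 is p_5/q_5 = 189/25.
The closest fraction with denominator <= 25 is either p_5/q_5 or the intermediate fraction (k*p_5 + p_4)/(k*q_5 + q_4) with the largest k >= 1 whose denominator stays <= 25; these approach x as k grows, and every other convergent or intermediate fraction in range is farther away.
Largest k: floor((25 - q_4)/q_5) = floor((25 - 9)/25) = 0.
Since k = 0, no intermediate fraction beyond p_5/q_5 has denominator <= 25, so the convergent 189/25 is the closest (its error is |446*25 - 189*59|/(59*25) = 1/1475).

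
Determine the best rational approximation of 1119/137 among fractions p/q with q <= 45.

49/6

Expand x = 1119/137 as a continued fraction with the Euclidean algorithm:
  1119 = 8*137 + 23, so a_0 = 8.
  137 = 5*23 + 22, so a_1 = 5.
  23 = 1*22 + 1, so a_2 = 1.
  22 = 22*1 + 0, so a_3 = 22.
so x = [8; 5, 1, 22].
Convergents (p_i = a_i*p_{i-1} + p_{i-2}, q_i = a_i*q_{i-1} + q_{i-2} with p_{-2}=0, p_{-1}=1, q_{-2}=1, q_{-1}=0), until the denominator exceeds 45:
  i=0: a_0=8, p_0 = 8*1 + 0 = 8, q_0 = 8*0 + 1 = 1.
  i=1: a_1=5, p_1 = 5*8 + 1 = 41, q_1 = 5*1 + 0 = 5.
  i=2: a_2=1, p_2 = 1*41 + 8 = 49, q_2 = 1*5 + 1 = 6.
  i=3: a_3=22, p_3 = 22*49 + 41 = 1119, q_3 = 22*6 + 5 = 137.
q_3 = 137 > 45, so the last convergent with denominator <= 45 is p_2/q_2 = 49/6.
The closest fraction with denominator <= 45 is either p_2/q_2 or the intermediate fraction (k*p_2 + p_1)/(k*q_2 + q_1) with the largest k >= 1 whose denominator stays <= 45; these approach x as k grows, and every other convergent or intermediate fraction in range is farther away.
Largest k: floor((45 - q_1)/q_2) = floor((45 - 5)/6) = 6.
That gives (6*49 + 41)/(6*6 + 5) = 335/41.
Compare the errors: |x - 49/6| = |1119*6 - 49*137|/(137*6) = 1/822, and |x - 335/41| = |1119*41 - 335*137|/(137*41) = 16/5617.
Cross-multiplying, 1*5617 = 5617 < 13152 = 16*822, so 1/822 is smaller: the convergent 49/6 is closer to x than 335/41.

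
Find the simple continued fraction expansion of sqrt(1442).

[37; (1, 36, 1, 74)]

Write x_i = (sqrt(1442) + m_i)/d_i with (m_0, d_0) = (0, 1). a_0 = floor(sqrt(1442)) = 37, since 37^2 = 1369 <= 1442 < 1444 = 38^2.
Iterate m_{i+1} = d_i*a_i - m_i, d_{i+1} = (1442 - m_{i+1}^2)/d_i, a_{i+1} = floor((a_0 + m_{i+1})/d_{i+1}):
  m_1 = 1*37 - 0 = 37, d_1 = (1442 - 37^2)/1 = 73/1 = 73, a_1 = floor((37 + 37)/73) = 1.
  m_2 = 73*1 - 37 = 36, d_2 = (1442 - 36^2)/73 = 146/73 = 2, a_2 = floor((37 + 36)/2) = 36.
  m_3 = 2*36 - 36 = 36, d_3 = (1442 - 36^2)/2 = 146/2 = 73, a_3 = floor((37 + 36)/73) = 1.
  m_4 = 73*1 - 36 = 37, d_4 = (1442 - 37^2)/73 = 73/73 = 1, a_4 = floor((37 + 37)/1) = 74.
  m_5 = 1*74 - 37 = 37, d_5 = (1442 - 37^2)/1 = 73/1 = 73: (m_5, d_5) = (m_1, d_1) = (37, 73), so from here the quotients repeat a_1, ..., a_4; the period length is 4.
Hence the expansion of sqrt(1442) is a_0 = 37 followed by the repeating block 1, 36, 1, 74 (period 4).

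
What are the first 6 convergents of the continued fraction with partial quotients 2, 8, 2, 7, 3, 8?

2/1, 17/8, 36/17, 269/127, 843/398, 7013/3311

Using the convergent recurrence p_i = a_i*p_{i-1} + p_{i-2}, q_i = a_i*q_{i-1} + q_{i-2} with p_{-2}=0, p_{-1}=1, q_{-2}=1, q_{-1}=0:
  i=0: a_0=2, p_0 = 2*1 + 0 = 2, q_0 = 2*0 + 1 = 1.
  i=1: a_1=8, p_1 = 8*2 + 1 = 17, q_1 = 8*1 + 0 = 8.
  i=2: a_2=2, p_2 = 2*17 + 2 = 36, q_2 = 2*8 + 1 = 17.
  i=3: a_3=7, p_3 = 7*36 + 17 = 269, q_3 = 7*17 + 8 = 127.
  i=4: a_4=3, p_4 = 3*269 + 36 = 843, q_4 = 3*127 + 17 = 398.
  i=5: a_5=8, p_5 = 8*843 + 269 = 7013, q_5 = 8*398 + 127 = 3311.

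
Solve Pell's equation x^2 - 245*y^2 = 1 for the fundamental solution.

First expand sqrt(245) as a continued fraction. With x_i = (sqrt(245) + m_i)/d_i and (m_0, d_0) = (0, 1): a_0 = floor(sqrt(245)) = 15, since 15^2 = 225 <= 245 < 256 = 16^2.
Iterate m_{i+1} = d_i*a_i - m_i, d_{i+1} = (245 - m_{i+1}^2)/d_i, a_{i+1} = floor((a_0 + m_{i+1})/d_{i+1}):
  m_1 = 1*15 - 0 = 15, d_1 = (245 - 15^2)/1 = 20/1 = 20, a_1 = floor((15 + 15)/20) = 1.
  m_2 = 20*1 - 15 = 5, d_2 = (245 - 5^2)/20 = 220/20 = 11, a_2 = floor((15 + 5)/11) = 1.
  m_3 = 11*1 - 5 = 6, d_3 = (245 - 6^2)/11 = 209/11 = 19, a_3 = floor((15 + 6)/19) = 1.
  m_4 = 19*1 - 6 = 13, d_4 = (245 - 13^2)/19 = 76/19 = 4, a_4 = floor((15 + 13)/4) = 7.
  m_5 = 4*7 - 13 = 15, d_5 = (245 - 15^2)/4 = 20/4 = 5, a_5 = floor((15 + 15)/5) = 6.
  m_6 = 5*6 - 15 = 15, d_6 = (245 - 15^2)/5 = 20/5 = 4, a_6 = floor((15 + 15)/4) = 7.
  m_7 = 4*7 - 15 = 13, d_7 = (245 - 13^2)/4 = 76/4 = 19, a_7 = floor((15 + 13)/19) = 1.
  m_8 = 19*1 - 13 = 6, d_8 = (245 - 6^2)/19 = 209/19 = 11, a_8 = floor((15 + 6)/11) = 1.
  m_9 = 11*1 - 6 = 5, d_9 = (245 - 5^2)/11 = 220/11 = 20, a_9 = floor((15 + 5)/20) = 1.
  m_10 = 20*1 - 5 = 15, d_10 = (245 - 15^2)/20 = 20/20 = 1, a_10 = floor((15 + 15)/1) = 30.
  m_11 = 1*30 - 15 = 15, d_11 = (245 - 15^2)/1 = 20/1 = 20: (m_11, d_11) = (m_1, d_1) = (15, 20), so from here the quotients repeat a_1, ..., a_10; the period length is 10.
So sqrt(245) = [15; (1, 1, 1, 7, 6, 7, 1, 1, 1, 30)] with period length k = 10.
k is even, so the fundamental solution of x^2 - 245y^2 = 1 is (p_{k-1}, q_{k-1}) = (p_9, q_9); compute convergents through index 9.
Convergents (p_i = a_i*p_{i-1} + p_{i-2}, q_i = a_i*q_{i-1} + q_{i-2} with p_{-2}=0, p_{-1}=1, q_{-2}=1, q_{-1}=0):
  i=0: a_0=15, p_0 = 15*1 + 0 = 15, q_0 = 15*0 + 1 = 1.
  i=1: a_1=1, p_1 = 1*15 + 1 = 16, q_1 = 1*1 + 0 = 1.
  i=2: a_2=1, p_2 = 1*16 + 15 = 31, q_2 = 1*1 + 1 = 2.
  i=3: a_3=1, p_3 = 1*31 + 16 = 47, q_3 = 1*2 + 1 = 3.
  i=4: a_4=7, p_4 = 7*47 + 31 = 360, q_4 = 7*3 + 2 = 23.
  i=5: a_5=6, p_5 = 6*360 + 47 = 2207, q_5 = 6*23 + 3 = 141.
  i=6: a_6=7, p_6 = 7*2207 + 360 = 15809, q_6 = 7*141 + 23 = 1010.
  i=7: a_7=1, p_7 = 1*15809 + 2207 = 18016, q_7 = 1*1010 + 141 = 1151.
  i=8: a_8=1, p_8 = 1*18016 + 15809 = 33825, q_8 = 1*1151 + 1010 = 2161.
  i=9: a_9=1, p_9 = 1*33825 + 18016 = 51841, q_9 = 1*2161 + 1151 = 3312.
Check: 51841^2 - 245*3312^2 = 2687489281 - 2687489280 = 1, so (x, y) = (51841, 3312) solves the equation, and by the theorem it is the least positive solution.

(x, y) = (51841, 3312)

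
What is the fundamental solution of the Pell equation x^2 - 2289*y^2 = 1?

(x, y) = (2883049, 60260)

First expand sqrt(2289) as a continued fraction. With x_i = (sqrt(2289) + m_i)/d_i and (m_0, d_0) = (0, 1): a_0 = floor(sqrt(2289)) = 47, since 47^2 = 2209 <= 2289 < 2304 = 48^2.
Iterate m_{i+1} = d_i*a_i - m_i, d_{i+1} = (2289 - m_{i+1}^2)/d_i, a_{i+1} = floor((a_0 + m_{i+1})/d_{i+1}):
  m_1 = 1*47 - 0 = 47, d_1 = (2289 - 47^2)/1 = 80/1 = 80, a_1 = floor((47 + 47)/80) = 1.
  m_2 = 80*1 - 47 = 33, d_2 = (2289 - 33^2)/80 = 1200/80 = 15, a_2 = floor((47 + 33)/15) = 5.
  m_3 = 15*5 - 33 = 42, d_3 = (2289 - 42^2)/15 = 525/15 = 35, a_3 = floor((47 + 42)/35) = 2.
  m_4 = 35*2 - 42 = 28, d_4 = (2289 - 28^2)/35 = 1505/35 = 43, a_4 = floor((47 + 28)/43) = 1.
  m_5 = 43*1 - 28 = 15, d_5 = (2289 - 15^2)/43 = 2064/43 = 48, a_5 = floor((47 + 15)/48) = 1.
  m_6 = 48*1 - 15 = 33, d_6 = (2289 - 33^2)/48 = 1200/48 = 25, a_6 = floor((47 + 33)/25) = 3.
  m_7 = 25*3 - 33 = 42, d_7 = (2289 - 42^2)/25 = 525/25 = 21, a_7 = floor((47 + 42)/21) = 4.
  m_8 = 21*4 - 42 = 42, d_8 = (2289 - 42^2)/21 = 525/21 = 25, a_8 = floor((47 + 42)/25) = 3.
  m_9 = 25*3 - 42 = 33, d_9 = (2289 - 33^2)/25 = 1200/25 = 48, a_9 = floor((47 + 33)/48) = 1.
  m_10 = 48*1 - 33 = 15, d_10 = (2289 - 15^2)/48 = 2064/48 = 43, a_10 = floor((47 + 15)/43) = 1.
  m_11 = 43*1 - 15 = 28, d_11 = (2289 - 28^2)/43 = 1505/43 = 35, a_11 = floor((47 + 28)/35) = 2.
  m_12 = 35*2 - 28 = 42, d_12 = (2289 - 42^2)/35 = 525/35 = 15, a_12 = floor((47 + 42)/15) = 5.
  m_13 = 15*5 - 42 = 33, d_13 = (2289 - 33^2)/15 = 1200/15 = 80, a_13 = floor((47 + 33)/80) = 1.
  m_14 = 80*1 - 33 = 47, d_14 = (2289 - 47^2)/80 = 80/80 = 1, a_14 = floor((47 + 47)/1) = 94.
  m_15 = 1*94 - 47 = 47, d_15 = (2289 - 47^2)/1 = 80/1 = 80: (m_15, d_15) = (m_1, d_1) = (47, 80), so from here the quotients repeat a_1, ..., a_14; the period length is 14.
So sqrt(2289) = [47; (1, 5, 2, 1, 1, 3, 4, 3, 1, 1, 2, 5, 1, 94)] with period length k = 14.
k is even, so the fundamental solution of x^2 - 2289y^2 = 1 is (p_{k-1}, q_{k-1}) = (p_13, q_13); compute convergents through index 13.
Convergents (p_i = a_i*p_{i-1} + p_{i-2}, q_i = a_i*q_{i-1} + q_{i-2} with p_{-2}=0, p_{-1}=1, q_{-2}=1, q_{-1}=0):
  i=0: a_0=47, p_0 = 47*1 + 0 = 47, q_0 = 47*0 + 1 = 1.
  i=1: a_1=1, p_1 = 1*47 + 1 = 48, q_1 = 1*1 + 0 = 1.
  i=2: a_2=5, p_2 = 5*48 + 47 = 287, q_2 = 5*1 + 1 = 6.
  i=3: a_3=2, p_3 = 2*287 + 48 = 622, q_3 = 2*6 + 1 = 13.
  i=4: a_4=1, p_4 = 1*622 + 287 = 909, q_4 = 1*13 + 6 = 19.
  i=5: a_5=1, p_5 = 1*909 + 622 = 1531, q_5 = 1*19 + 13 = 32.
  i=6: a_6=3, p_6 = 3*1531 + 909 = 5502, q_6 = 3*32 + 19 = 115.
  i=7: a_7=4, p_7 = 4*5502 + 1531 = 23539, q_7 = 4*115 + 32 = 492.
  i=8: a_8=3, p_8 = 3*23539 + 5502 = 76119, q_8 = 3*492 + 115 = 1591.
  i=9: a_9=1, p_9 = 1*76119 + 23539 = 99658, q_9 = 1*1591 + 492 = 2083.
  i=10: a_10=1, p_10 = 1*99658 + 76119 = 175777, q_10 = 1*2083 + 1591 = 3674.
  i=11: a_11=2, p_11 = 2*175777 + 99658 = 451212, q_11 = 2*3674 + 2083 = 9431.
  i=12: a_12=5, p_12 = 5*451212 + 175777 = 2431837, q_12 = 5*9431 + 3674 = 50829.
  i=13: a_13=1, p_13 = 1*2431837 + 451212 = 2883049, q_13 = 1*50829 + 9431 = 60260.
Check: 2883049^2 - 2289*60260^2 = 8311971536401 - 8311971536400 = 1, so (x, y) = (2883049, 60260) solves the equation, and by the theorem it is the least positive solution.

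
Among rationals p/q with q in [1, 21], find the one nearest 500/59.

Expand x = 500/59 as a continued fraction with the Euclidean algorithm:
  500 = 8*59 + 28, so a_0 = 8.
  59 = 2*28 + 3, so a_1 = 2.
  28 = 9*3 + 1, so a_2 = 9.
  3 = 3*1 + 0, so a_3 = 3.
so x = [8; 2, 9, 3].
Convergents (p_i = a_i*p_{i-1} + p_{i-2}, q_i = a_i*q_{i-1} + q_{i-2} with p_{-2}=0, p_{-1}=1, q_{-2}=1, q_{-1}=0), until the denominator exceeds 21:
  i=0: a_0=8, p_0 = 8*1 + 0 = 8, q_0 = 8*0 + 1 = 1.
  i=1: a_1=2, p_1 = 2*8 + 1 = 17, q_1 = 2*1 + 0 = 2.
  i=2: a_2=9, p_2 = 9*17 + 8 = 161, q_2 = 9*2 + 1 = 19.
  i=3: a_3=3, p_3 = 3*161 + 17 = 500, q_3 = 3*19 + 2 = 59.
q_3 = 59 > 21, so the last convergent with denominator <= 21 is p_2/q_2 = 161/19.
The closest fraction with denominator <= 21 is either p_2/q_2 or the intermediate fraction (k*p_2 + p_1)/(k*q_2 + q_1) with the largest k >= 1 whose denominator stays <= 21; these approach x as k grows, and every other convergent or intermediate fraction in range is farther away.
Largest k: floor((21 - q_1)/q_2) = floor((21 - 2)/19) = 1.
That gives (1*161 + 17)/(1*19 + 2) = 178/21.
Compare the errors: |x - 161/19| = |500*19 - 161*59|/(59*19) = 1/1121, and |x - 178/21| = |500*21 - 178*59|/(59*21) = 2/1239.
Cross-multiplying, 1*1239 = 1239 < 2242 = 2*1121, so 1/1121 is smaller: the convergent 161/19 is closer to x than 178/21.

161/19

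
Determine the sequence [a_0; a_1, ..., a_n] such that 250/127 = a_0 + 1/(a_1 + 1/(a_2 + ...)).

[1; 1, 30, 1, 3]

Run the Euclidean algorithm on 250 and 127; the successive quotients are the partial quotients a_0, a_1, ... (each step inverts the fractional part left over by the previous one):
  250 = 1*127 + 123, so a_0 = 1.
  127 = 1*123 + 4, so a_1 = 1.
  123 = 30*4 + 3, so a_2 = 30.
  4 = 1*3 + 1, so a_3 = 1.
  3 = 3*1 + 0, so a_4 = 3.
The remainder reaches 0 after 5 divisions, so the expansion has 5 partial quotients, read off in order.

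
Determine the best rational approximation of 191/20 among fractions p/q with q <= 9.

Expand x = 191/20 as a continued fraction with the Euclidean algorithm:
  191 = 9*20 + 11, so a_0 = 9.
  20 = 1*11 + 9, so a_1 = 1.
  11 = 1*9 + 2, so a_2 = 1.
  9 = 4*2 + 1, so a_3 = 4.
  2 = 2*1 + 0, so a_4 = 2.
so x = [9; 1, 1, 4, 2].
Convergents (p_i = a_i*p_{i-1} + p_{i-2}, q_i = a_i*q_{i-1} + q_{i-2} with p_{-2}=0, p_{-1}=1, q_{-2}=1, q_{-1}=0), until the denominator exceeds 9:
  i=0: a_0=9, p_0 = 9*1 + 0 = 9, q_0 = 9*0 + 1 = 1.
  i=1: a_1=1, p_1 = 1*9 + 1 = 10, q_1 = 1*1 + 0 = 1.
  i=2: a_2=1, p_2 = 1*10 + 9 = 19, q_2 = 1*1 + 1 = 2.
  i=3: a_3=4, p_3 = 4*19 + 10 = 86, q_3 = 4*2 + 1 = 9.
  i=4: a_4=2, p_4 = 2*86 + 19 = 191, q_4 = 2*9 + 2 = 20.
q_4 = 20 > 9, so the last convergent with denominator <= 9 is p_3/q_3 = 86/9.
The closest fraction with denominator <= 9 is either p_3/q_3 or the intermediate fraction (k*p_3 + p_2)/(k*q_3 + q_2) with the largest k >= 1 whose denominator stays <= 9; these approach x as k grows, and every other convergent or intermediate fraction in range is farther away.
Largest k: floor((9 - q_2)/q_3) = floor((9 - 2)/9) = 0.
Since k = 0, no intermediate fraction beyond p_3/q_3 has denominator <= 9, so the convergent 86/9 is the closest (its error is |191*9 - 86*20|/(20*9) = 1/180).

86/9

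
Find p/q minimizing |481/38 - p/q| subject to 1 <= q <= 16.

38/3

Expand x = 481/38 as a continued fraction with the Euclidean algorithm:
  481 = 12*38 + 25, so a_0 = 12.
  38 = 1*25 + 13, so a_1 = 1.
  25 = 1*13 + 12, so a_2 = 1.
  13 = 1*12 + 1, so a_3 = 1.
  12 = 12*1 + 0, so a_4 = 12.
so x = [12; 1, 1, 1, 12].
Convergents (p_i = a_i*p_{i-1} + p_{i-2}, q_i = a_i*q_{i-1} + q_{i-2} with p_{-2}=0, p_{-1}=1, q_{-2}=1, q_{-1}=0), until the denominator exceeds 16:
  i=0: a_0=12, p_0 = 12*1 + 0 = 12, q_0 = 12*0 + 1 = 1.
  i=1: a_1=1, p_1 = 1*12 + 1 = 13, q_1 = 1*1 + 0 = 1.
  i=2: a_2=1, p_2 = 1*13 + 12 = 25, q_2 = 1*1 + 1 = 2.
  i=3: a_3=1, p_3 = 1*25 + 13 = 38, q_3 = 1*2 + 1 = 3.
  i=4: a_4=12, p_4 = 12*38 + 25 = 481, q_4 = 12*3 + 2 = 38.
q_4 = 38 > 16, so the last convergent with denominator <= 16 is p_3/q_3 = 38/3.
The closest fraction with denominator <= 16 is either p_3/q_3 or the intermediate fraction (k*p_3 + p_2)/(k*q_3 + q_2) with the largest k >= 1 whose denominator stays <= 16; these approach x as k grows, and every other convergent or intermediate fraction in range is farther away.
Largest k: floor((16 - q_2)/q_3) = floor((16 - 2)/3) = 4.
That gives (4*38 + 25)/(4*3 + 2) = 177/14.
Compare the errors: |x - 38/3| = |481*3 - 38*38|/(38*3) = 1/114, and |x - 177/14| = |481*14 - 177*38|/(38*14) = 8/532.
Cross-multiplying, 1*532 = 532 < 912 = 8*114, so 1/114 is smaller: the convergent 38/3 is closer to x than 177/14.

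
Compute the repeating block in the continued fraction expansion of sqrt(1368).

Write x_i = (sqrt(1368) + m_i)/d_i with (m_0, d_0) = (0, 1). a_0 = floor(sqrt(1368)) = 36, since 36^2 = 1296 <= 1368 < 1369 = 37^2.
Iterate m_{i+1} = d_i*a_i - m_i, d_{i+1} = (1368 - m_{i+1}^2)/d_i, a_{i+1} = floor((a_0 + m_{i+1})/d_{i+1}):
  m_1 = 1*36 - 0 = 36, d_1 = (1368 - 36^2)/1 = 72/1 = 72, a_1 = floor((36 + 36)/72) = 1.
  m_2 = 72*1 - 36 = 36, d_2 = (1368 - 36^2)/72 = 72/72 = 1, a_2 = floor((36 + 36)/1) = 72.
  m_3 = 1*72 - 36 = 36, d_3 = (1368 - 36^2)/1 = 72/1 = 72: (m_3, d_3) = (m_1, d_1) = (36, 72), so from here the quotients repeat a_1, a_2; the period length is 2.
Hence the expansion of sqrt(1368) is a_0 = 36 followed by the repeating block 1, 72 (period 2).

[36; (1, 72)]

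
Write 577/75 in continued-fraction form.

[7; 1, 2, 3, 1, 5]

Run the Euclidean algorithm on 577 and 75; the successive quotients are the partial quotients a_0, a_1, ... (each step inverts the fractional part left over by the previous one):
  577 = 7*75 + 52, so a_0 = 7.
  75 = 1*52 + 23, so a_1 = 1.
  52 = 2*23 + 6, so a_2 = 2.
  23 = 3*6 + 5, so a_3 = 3.
  6 = 1*5 + 1, so a_4 = 1.
  5 = 5*1 + 0, so a_5 = 5.
The remainder reaches 0 after 6 divisions, so the expansion has 6 partial quotients, read off in order.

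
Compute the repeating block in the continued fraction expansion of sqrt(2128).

[46; (7, 1, 2, 9, 1, 9, 2, 1, 7, 92)]

Write x_i = (sqrt(2128) + m_i)/d_i with (m_0, d_0) = (0, 1). a_0 = floor(sqrt(2128)) = 46, since 46^2 = 2116 <= 2128 < 2209 = 47^2.
Iterate m_{i+1} = d_i*a_i - m_i, d_{i+1} = (2128 - m_{i+1}^2)/d_i, a_{i+1} = floor((a_0 + m_{i+1})/d_{i+1}):
  m_1 = 1*46 - 0 = 46, d_1 = (2128 - 46^2)/1 = 12/1 = 12, a_1 = floor((46 + 46)/12) = 7.
  m_2 = 12*7 - 46 = 38, d_2 = (2128 - 38^2)/12 = 684/12 = 57, a_2 = floor((46 + 38)/57) = 1.
  m_3 = 57*1 - 38 = 19, d_3 = (2128 - 19^2)/57 = 1767/57 = 31, a_3 = floor((46 + 19)/31) = 2.
  m_4 = 31*2 - 19 = 43, d_4 = (2128 - 43^2)/31 = 279/31 = 9, a_4 = floor((46 + 43)/9) = 9.
  m_5 = 9*9 - 43 = 38, d_5 = (2128 - 38^2)/9 = 684/9 = 76, a_5 = floor((46 + 38)/76) = 1.
  m_6 = 76*1 - 38 = 38, d_6 = (2128 - 38^2)/76 = 684/76 = 9, a_6 = floor((46 + 38)/9) = 9.
  m_7 = 9*9 - 38 = 43, d_7 = (2128 - 43^2)/9 = 279/9 = 31, a_7 = floor((46 + 43)/31) = 2.
  m_8 = 31*2 - 43 = 19, d_8 = (2128 - 19^2)/31 = 1767/31 = 57, a_8 = floor((46 + 19)/57) = 1.
  m_9 = 57*1 - 19 = 38, d_9 = (2128 - 38^2)/57 = 684/57 = 12, a_9 = floor((46 + 38)/12) = 7.
  m_10 = 12*7 - 38 = 46, d_10 = (2128 - 46^2)/12 = 12/12 = 1, a_10 = floor((46 + 46)/1) = 92.
  m_11 = 1*92 - 46 = 46, d_11 = (2128 - 46^2)/1 = 12/1 = 12: (m_11, d_11) = (m_1, d_1) = (46, 12), so from here the quotients repeat a_1, ..., a_10; the period length is 10.
Hence the expansion of sqrt(2128) is a_0 = 46 followed by the repeating block 7, 1, 2, 9, 1, 9, 2, 1, 7, 92 (period 10).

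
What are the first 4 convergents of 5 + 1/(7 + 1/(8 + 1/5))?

Using the convergent recurrence p_i = a_i*p_{i-1} + p_{i-2}, q_i = a_i*q_{i-1} + q_{i-2} with p_{-2}=0, p_{-1}=1, q_{-2}=1, q_{-1}=0:
  i=0: a_0=5, p_0 = 5*1 + 0 = 5, q_0 = 5*0 + 1 = 1.
  i=1: a_1=7, p_1 = 7*5 + 1 = 36, q_1 = 7*1 + 0 = 7.
  i=2: a_2=8, p_2 = 8*36 + 5 = 293, q_2 = 8*7 + 1 = 57.
  i=3: a_3=5, p_3 = 5*293 + 36 = 1501, q_3 = 5*57 + 7 = 292.

5/1, 36/7, 293/57, 1501/292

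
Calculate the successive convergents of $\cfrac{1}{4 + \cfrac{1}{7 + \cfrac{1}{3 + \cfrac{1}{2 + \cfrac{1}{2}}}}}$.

0/1, 1/4, 7/29, 22/91, 51/211, 124/513

Using the convergent recurrence p_i = a_i*p_{i-1} + p_{i-2}, q_i = a_i*q_{i-1} + q_{i-2} with p_{-2}=0, p_{-1}=1, q_{-2}=1, q_{-1}=0:
  i=0: a_0=0, p_0 = 0*1 + 0 = 0, q_0 = 0*0 + 1 = 1.
  i=1: a_1=4, p_1 = 4*0 + 1 = 1, q_1 = 4*1 + 0 = 4.
  i=2: a_2=7, p_2 = 7*1 + 0 = 7, q_2 = 7*4 + 1 = 29.
  i=3: a_3=3, p_3 = 3*7 + 1 = 22, q_3 = 3*29 + 4 = 91.
  i=4: a_4=2, p_4 = 2*22 + 7 = 51, q_4 = 2*91 + 29 = 211.
  i=5: a_5=2, p_5 = 2*51 + 22 = 124, q_5 = 2*211 + 91 = 513.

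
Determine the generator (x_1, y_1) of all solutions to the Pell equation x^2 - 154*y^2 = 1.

(x, y) = (21295, 1716)

First expand sqrt(154) as a continued fraction. With x_i = (sqrt(154) + m_i)/d_i and (m_0, d_0) = (0, 1): a_0 = floor(sqrt(154)) = 12, since 12^2 = 144 <= 154 < 169 = 13^2.
Iterate m_{i+1} = d_i*a_i - m_i, d_{i+1} = (154 - m_{i+1}^2)/d_i, a_{i+1} = floor((a_0 + m_{i+1})/d_{i+1}):
  m_1 = 1*12 - 0 = 12, d_1 = (154 - 12^2)/1 = 10/1 = 10, a_1 = floor((12 + 12)/10) = 2.
  m_2 = 10*2 - 12 = 8, d_2 = (154 - 8^2)/10 = 90/10 = 9, a_2 = floor((12 + 8)/9) = 2.
  m_3 = 9*2 - 8 = 10, d_3 = (154 - 10^2)/9 = 54/9 = 6, a_3 = floor((12 + 10)/6) = 3.
  m_4 = 6*3 - 10 = 8, d_4 = (154 - 8^2)/6 = 90/6 = 15, a_4 = floor((12 + 8)/15) = 1.
  m_5 = 15*1 - 8 = 7, d_5 = (154 - 7^2)/15 = 105/15 = 7, a_5 = floor((12 + 7)/7) = 2.
  m_6 = 7*2 - 7 = 7, d_6 = (154 - 7^2)/7 = 105/7 = 15, a_6 = floor((12 + 7)/15) = 1.
  m_7 = 15*1 - 7 = 8, d_7 = (154 - 8^2)/15 = 90/15 = 6, a_7 = floor((12 + 8)/6) = 3.
  m_8 = 6*3 - 8 = 10, d_8 = (154 - 10^2)/6 = 54/6 = 9, a_8 = floor((12 + 10)/9) = 2.
  m_9 = 9*2 - 10 = 8, d_9 = (154 - 8^2)/9 = 90/9 = 10, a_9 = floor((12 + 8)/10) = 2.
  m_10 = 10*2 - 8 = 12, d_10 = (154 - 12^2)/10 = 10/10 = 1, a_10 = floor((12 + 12)/1) = 24.
  m_11 = 1*24 - 12 = 12, d_11 = (154 - 12^2)/1 = 10/1 = 10: (m_11, d_11) = (m_1, d_1) = (12, 10), so from here the quotients repeat a_1, ..., a_10; the period length is 10.
So sqrt(154) = [12; (2, 2, 3, 1, 2, 1, 3, 2, 2, 24)] with period length k = 10.
k is even, so the fundamental solution of x^2 - 154y^2 = 1 is (p_{k-1}, q_{k-1}) = (p_9, q_9); compute convergents through index 9.
Convergents (p_i = a_i*p_{i-1} + p_{i-2}, q_i = a_i*q_{i-1} + q_{i-2} with p_{-2}=0, p_{-1}=1, q_{-2}=1, q_{-1}=0):
  i=0: a_0=12, p_0 = 12*1 + 0 = 12, q_0 = 12*0 + 1 = 1.
  i=1: a_1=2, p_1 = 2*12 + 1 = 25, q_1 = 2*1 + 0 = 2.
  i=2: a_2=2, p_2 = 2*25 + 12 = 62, q_2 = 2*2 + 1 = 5.
  i=3: a_3=3, p_3 = 3*62 + 25 = 211, q_3 = 3*5 + 2 = 17.
  i=4: a_4=1, p_4 = 1*211 + 62 = 273, q_4 = 1*17 + 5 = 22.
  i=5: a_5=2, p_5 = 2*273 + 211 = 757, q_5 = 2*22 + 17 = 61.
  i=6: a_6=1, p_6 = 1*757 + 273 = 1030, q_6 = 1*61 + 22 = 83.
  i=7: a_7=3, p_7 = 3*1030 + 757 = 3847, q_7 = 3*83 + 61 = 310.
  i=8: a_8=2, p_8 = 2*3847 + 1030 = 8724, q_8 = 2*310 + 83 = 703.
  i=9: a_9=2, p_9 = 2*8724 + 3847 = 21295, q_9 = 2*703 + 310 = 1716.
Check: 21295^2 - 154*1716^2 = 453477025 - 453477024 = 1, so (x, y) = (21295, 1716) solves the equation, and by the theorem it is the least positive solution.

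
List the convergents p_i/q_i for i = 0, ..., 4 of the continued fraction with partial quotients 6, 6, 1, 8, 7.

Using the convergent recurrence p_i = a_i*p_{i-1} + p_{i-2}, q_i = a_i*q_{i-1} + q_{i-2} with p_{-2}=0, p_{-1}=1, q_{-2}=1, q_{-1}=0:
  i=0: a_0=6, p_0 = 6*1 + 0 = 6, q_0 = 6*0 + 1 = 1.
  i=1: a_1=6, p_1 = 6*6 + 1 = 37, q_1 = 6*1 + 0 = 6.
  i=2: a_2=1, p_2 = 1*37 + 6 = 43, q_2 = 1*6 + 1 = 7.
  i=3: a_3=8, p_3 = 8*43 + 37 = 381, q_3 = 8*7 + 6 = 62.
  i=4: a_4=7, p_4 = 7*381 + 43 = 2710, q_4 = 7*62 + 7 = 441.

6/1, 37/6, 43/7, 381/62, 2710/441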